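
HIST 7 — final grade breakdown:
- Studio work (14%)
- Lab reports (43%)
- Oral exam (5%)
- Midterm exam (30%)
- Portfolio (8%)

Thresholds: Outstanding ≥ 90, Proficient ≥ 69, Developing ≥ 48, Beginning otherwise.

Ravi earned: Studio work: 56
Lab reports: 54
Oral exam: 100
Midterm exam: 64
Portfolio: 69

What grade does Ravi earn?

Weighted total:
  Studio work 56 × 0.14 = 7.84
  Lab reports 54 × 0.43 = 23.22
  Oral exam 100 × 0.05 = 5
  Midterm exam 64 × 0.3 = 19.2
  Portfolio 69 × 0.08 = 5.52
Sum = 60.78
60.78 is ≥ 48 and < 69 → Developing

Developing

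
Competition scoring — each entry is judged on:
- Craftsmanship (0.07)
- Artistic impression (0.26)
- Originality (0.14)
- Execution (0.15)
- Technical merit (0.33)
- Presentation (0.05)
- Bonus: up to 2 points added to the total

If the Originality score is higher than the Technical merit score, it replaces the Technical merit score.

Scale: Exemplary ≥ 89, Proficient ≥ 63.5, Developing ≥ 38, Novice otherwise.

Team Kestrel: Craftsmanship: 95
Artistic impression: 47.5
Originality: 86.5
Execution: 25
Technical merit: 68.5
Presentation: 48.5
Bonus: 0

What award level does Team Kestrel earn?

Proficient

Originality (86.5) > Technical merit (68.5), so Technical merit counts as 86.5.
Weighted total:
  Craftsmanship 95 × 0.07 = 6.65
  Artistic impression 47.5 × 0.26 = 12.35
  Originality 86.5 × 0.14 = 12.11
  Execution 25 × 0.15 = 3.75
  Technical merit 86.5 × 0.33 = 28.545
  Presentation 48.5 × 0.05 = 2.425
Sum = 65.83
Bonus: 65.83 + 0 = 65.83
65.83 is ≥ 63.5 and < 89 → Proficient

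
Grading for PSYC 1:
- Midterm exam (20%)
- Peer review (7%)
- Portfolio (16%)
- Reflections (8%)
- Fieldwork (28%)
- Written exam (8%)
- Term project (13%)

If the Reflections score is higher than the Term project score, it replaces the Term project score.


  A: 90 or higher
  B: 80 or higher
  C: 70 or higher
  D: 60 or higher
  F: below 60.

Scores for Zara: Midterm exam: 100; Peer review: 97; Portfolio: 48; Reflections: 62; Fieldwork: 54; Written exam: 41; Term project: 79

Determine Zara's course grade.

Reflections (62) ≤ Term project (79), so Term project stays at 79.
Weighted total:
  Midterm exam 100 × 0.2 = 20
  Peer review 97 × 0.07 = 6.79
  Portfolio 48 × 0.16 = 7.68
  Reflections 62 × 0.08 = 4.96
  Fieldwork 54 × 0.28 = 15.12
  Written exam 41 × 0.08 = 3.28
  Term project 79 × 0.13 = 10.27
Sum = 68.1
68.1 is ≥ 60 and < 70 → D

D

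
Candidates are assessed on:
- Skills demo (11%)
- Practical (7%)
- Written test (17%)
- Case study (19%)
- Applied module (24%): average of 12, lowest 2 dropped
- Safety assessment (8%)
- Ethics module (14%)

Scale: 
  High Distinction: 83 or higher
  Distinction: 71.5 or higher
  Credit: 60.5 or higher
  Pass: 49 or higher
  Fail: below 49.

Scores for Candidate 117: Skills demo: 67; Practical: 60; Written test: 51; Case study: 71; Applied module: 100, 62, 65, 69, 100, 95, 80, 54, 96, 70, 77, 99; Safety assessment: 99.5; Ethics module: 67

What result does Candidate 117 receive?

Applied module: drop 54, 62 → average of remaining 10 = 851/10 = 85.1
Weighted total:
  Skills demo 67 × 0.11 = 7.37
  Practical 60 × 0.07 = 4.2
  Written test 51 × 0.17 = 8.67
  Case study 71 × 0.19 = 13.49
  Applied module 85.1 × 0.24 = 20.424
  Safety assessment 99.5 × 0.08 = 7.96
  Ethics module 67 × 0.14 = 9.38
Sum = 71.494
71.494 is ≥ 60.5 and < 71.5 → Credit

Credit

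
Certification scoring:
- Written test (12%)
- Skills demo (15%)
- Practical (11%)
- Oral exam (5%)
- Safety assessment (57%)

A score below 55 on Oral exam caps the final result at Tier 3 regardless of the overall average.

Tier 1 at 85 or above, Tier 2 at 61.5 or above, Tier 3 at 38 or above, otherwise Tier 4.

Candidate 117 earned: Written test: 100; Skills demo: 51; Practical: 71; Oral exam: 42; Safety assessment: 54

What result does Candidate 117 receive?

Tier 3

Oral exam score 42 < 55: minimum not met.
Weighted total:
  Written test 100 × 0.12 = 12
  Skills demo 51 × 0.15 = 7.65
  Practical 71 × 0.11 = 7.81
  Oral exam 42 × 0.05 = 2.1
  Safety assessment 54 × 0.57 = 30.78
Sum = 60.34
60.34 would be Tier 3; cap at Tier 3 applies → Tier 3.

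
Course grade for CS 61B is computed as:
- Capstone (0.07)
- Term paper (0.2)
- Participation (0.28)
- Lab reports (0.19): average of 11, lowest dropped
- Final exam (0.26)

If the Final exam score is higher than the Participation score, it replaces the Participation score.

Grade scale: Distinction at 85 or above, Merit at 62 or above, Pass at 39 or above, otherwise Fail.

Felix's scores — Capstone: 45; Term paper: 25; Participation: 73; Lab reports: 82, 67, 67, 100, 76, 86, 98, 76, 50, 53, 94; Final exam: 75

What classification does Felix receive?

Merit

Lab reports: drop 50 → average of remaining 10 = 799/10 = 79.9
Final exam (75) > Participation (73), so Participation counts as 75.
Weighted total:
  Capstone 45 × 0.07 = 3.15
  Term paper 25 × 0.2 = 5
  Participation 75 × 0.28 = 21
  Lab reports 79.9 × 0.19 = 15.181
  Final exam 75 × 0.26 = 19.5
Sum = 63.831
63.831 is ≥ 62 and < 85 → Merit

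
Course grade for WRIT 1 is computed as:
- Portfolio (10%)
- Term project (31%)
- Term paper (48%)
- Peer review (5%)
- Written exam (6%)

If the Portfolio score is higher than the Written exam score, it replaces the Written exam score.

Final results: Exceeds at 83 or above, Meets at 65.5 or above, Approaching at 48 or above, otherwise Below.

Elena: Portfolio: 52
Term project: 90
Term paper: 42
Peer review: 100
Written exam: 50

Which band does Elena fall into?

Approaching

Portfolio (52) > Written exam (50), so Written exam counts as 52.
Weighted total:
  Portfolio 52 × 0.1 = 5.2
  Term project 90 × 0.31 = 27.9
  Term paper 42 × 0.48 = 20.16
  Peer review 100 × 0.05 = 5
  Written exam 52 × 0.06 = 3.12
Sum = 61.38
61.38 is ≥ 48 and < 65.5 → Approaching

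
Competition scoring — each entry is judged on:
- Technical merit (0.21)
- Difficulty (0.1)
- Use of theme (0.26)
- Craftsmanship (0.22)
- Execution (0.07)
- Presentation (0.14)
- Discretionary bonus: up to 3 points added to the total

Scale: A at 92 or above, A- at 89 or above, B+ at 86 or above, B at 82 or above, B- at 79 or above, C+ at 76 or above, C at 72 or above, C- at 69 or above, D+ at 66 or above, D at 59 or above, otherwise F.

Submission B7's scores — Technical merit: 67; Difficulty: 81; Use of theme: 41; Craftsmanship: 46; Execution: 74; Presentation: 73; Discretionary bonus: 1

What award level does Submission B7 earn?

D

Weighted total:
  Technical merit 67 × 0.21 = 14.07
  Difficulty 81 × 0.1 = 8.1
  Use of theme 41 × 0.26 = 10.66
  Craftsmanship 46 × 0.22 = 10.12
  Execution 74 × 0.07 = 5.18
  Presentation 73 × 0.14 = 10.22
Sum = 58.35
Discretionary bonus: 58.35 + 1 = 59.35
59.35 is ≥ 59 and < 66 → D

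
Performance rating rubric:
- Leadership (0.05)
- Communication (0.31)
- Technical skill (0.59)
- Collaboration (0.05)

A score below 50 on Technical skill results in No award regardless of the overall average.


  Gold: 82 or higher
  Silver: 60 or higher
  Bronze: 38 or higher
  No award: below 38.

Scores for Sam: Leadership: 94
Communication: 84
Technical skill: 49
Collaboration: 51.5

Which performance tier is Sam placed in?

No award

Technical skill score 49 < 50: minimum not met.
Weighted total:
  Leadership 94 × 0.05 = 4.7
  Communication 84 × 0.31 = 26.04
  Technical skill 49 × 0.59 = 28.91
  Collaboration 51.5 × 0.05 = 2.575
Sum = 62.225
Because the Technical skill minimum was not met, the result is No award.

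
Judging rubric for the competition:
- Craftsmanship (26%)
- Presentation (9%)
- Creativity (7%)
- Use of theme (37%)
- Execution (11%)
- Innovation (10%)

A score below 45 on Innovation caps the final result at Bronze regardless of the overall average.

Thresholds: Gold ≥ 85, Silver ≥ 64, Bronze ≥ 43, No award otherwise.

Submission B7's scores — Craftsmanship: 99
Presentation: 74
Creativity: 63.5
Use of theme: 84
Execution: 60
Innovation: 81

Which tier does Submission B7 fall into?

Silver

Innovation score 81 ≥ 45: minimum met.
Weighted total:
  Craftsmanship 99 × 0.26 = 25.74
  Presentation 74 × 0.09 = 6.66
  Creativity 63.5 × 0.07 = 4.445
  Use of theme 84 × 0.37 = 31.08
  Execution 60 × 0.11 = 6.6
  Innovation 81 × 0.1 = 8.1
Sum = 82.625
82.625 is ≥ 64 and < 85 → Silver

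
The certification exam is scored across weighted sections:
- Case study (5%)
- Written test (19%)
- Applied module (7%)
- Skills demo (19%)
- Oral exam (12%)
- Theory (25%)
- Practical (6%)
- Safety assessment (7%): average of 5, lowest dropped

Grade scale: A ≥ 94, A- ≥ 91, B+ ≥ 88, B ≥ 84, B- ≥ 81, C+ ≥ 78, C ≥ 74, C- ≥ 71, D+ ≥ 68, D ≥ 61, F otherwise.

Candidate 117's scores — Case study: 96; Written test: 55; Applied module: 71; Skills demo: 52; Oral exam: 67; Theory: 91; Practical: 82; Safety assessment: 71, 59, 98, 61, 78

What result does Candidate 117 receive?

C-

Safety assessment: drop 59 → average of remaining 4 = 308/4 = 77
Weighted total:
  Case study 96 × 0.05 = 4.8
  Written test 55 × 0.19 = 10.45
  Applied module 71 × 0.07 = 4.97
  Skills demo 52 × 0.19 = 9.88
  Oral exam 67 × 0.12 = 8.04
  Theory 91 × 0.25 = 22.75
  Practical 82 × 0.06 = 4.92
  Safety assessment 77 × 0.07 = 5.39
Sum = 71.2
71.2 is ≥ 71 and < 74 → C-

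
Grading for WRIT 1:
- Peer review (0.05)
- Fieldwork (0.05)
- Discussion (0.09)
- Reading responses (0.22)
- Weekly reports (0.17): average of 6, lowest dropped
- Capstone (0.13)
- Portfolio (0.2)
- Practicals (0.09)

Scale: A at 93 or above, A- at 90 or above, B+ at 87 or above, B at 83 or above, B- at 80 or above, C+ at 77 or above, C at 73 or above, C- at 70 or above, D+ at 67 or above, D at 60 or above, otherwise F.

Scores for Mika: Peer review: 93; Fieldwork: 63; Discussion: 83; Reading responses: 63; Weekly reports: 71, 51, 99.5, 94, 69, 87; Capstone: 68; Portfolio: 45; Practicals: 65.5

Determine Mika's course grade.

Weekly reports: drop 51 → average of remaining 5 = 420.5/5 = 84.1
Weighted total:
  Peer review 93 × 0.05 = 4.65
  Fieldwork 63 × 0.05 = 3.15
  Discussion 83 × 0.09 = 7.47
  Reading responses 63 × 0.22 = 13.86
  Weekly reports 84.1 × 0.17 = 14.297
  Capstone 68 × 0.13 = 8.84
  Portfolio 45 × 0.2 = 9
  Practicals 65.5 × 0.09 = 5.895
Sum = 67.162
67.162 is ≥ 67 and < 70 → D+

D+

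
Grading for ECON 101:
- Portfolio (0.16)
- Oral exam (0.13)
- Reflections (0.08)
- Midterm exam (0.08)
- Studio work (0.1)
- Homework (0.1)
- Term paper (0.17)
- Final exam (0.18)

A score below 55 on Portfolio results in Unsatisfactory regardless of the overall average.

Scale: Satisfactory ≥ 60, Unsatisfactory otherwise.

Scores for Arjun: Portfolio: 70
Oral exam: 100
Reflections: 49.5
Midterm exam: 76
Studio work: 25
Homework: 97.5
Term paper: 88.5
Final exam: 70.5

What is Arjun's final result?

Satisfactory

Portfolio score 70 ≥ 55: minimum met.
Weighted total:
  Portfolio 70 × 0.16 = 11.2
  Oral exam 100 × 0.13 = 13
  Reflections 49.5 × 0.08 = 3.96
  Midterm exam 76 × 0.08 = 6.08
  Studio work 25 × 0.1 = 2.5
  Homework 97.5 × 0.1 = 9.75
  Term paper 88.5 × 0.17 = 15.045
  Final exam 70.5 × 0.18 = 12.69
Sum = 74.225
74.225 ≥ 60 → Satisfactory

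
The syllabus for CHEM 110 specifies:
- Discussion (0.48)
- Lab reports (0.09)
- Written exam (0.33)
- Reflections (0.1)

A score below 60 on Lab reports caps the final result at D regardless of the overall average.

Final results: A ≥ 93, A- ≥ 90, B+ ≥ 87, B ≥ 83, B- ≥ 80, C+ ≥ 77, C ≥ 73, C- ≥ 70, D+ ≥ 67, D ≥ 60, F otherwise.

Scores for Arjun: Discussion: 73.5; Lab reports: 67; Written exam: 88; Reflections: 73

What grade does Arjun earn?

C+

Lab reports score 67 ≥ 60: minimum met.
Weighted total:
  Discussion 73.5 × 0.48 = 35.28
  Lab reports 67 × 0.09 = 6.03
  Written exam 88 × 0.33 = 29.04
  Reflections 73 × 0.1 = 7.3
Sum = 77.65
77.65 is ≥ 77 and < 80 → C+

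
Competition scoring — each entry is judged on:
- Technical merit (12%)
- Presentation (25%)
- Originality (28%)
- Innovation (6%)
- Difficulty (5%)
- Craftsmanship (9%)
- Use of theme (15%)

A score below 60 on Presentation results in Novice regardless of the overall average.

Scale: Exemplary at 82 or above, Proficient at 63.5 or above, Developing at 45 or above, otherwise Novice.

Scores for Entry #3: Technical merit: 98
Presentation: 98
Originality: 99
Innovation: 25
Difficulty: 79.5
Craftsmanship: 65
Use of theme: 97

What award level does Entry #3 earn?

Presentation score 98 ≥ 60: minimum met.
Weighted total:
  Technical merit 98 × 0.12 = 11.76
  Presentation 98 × 0.25 = 24.5
  Originality 99 × 0.28 = 27.72
  Innovation 25 × 0.06 = 1.5
  Difficulty 79.5 × 0.05 = 3.975
  Craftsmanship 65 × 0.09 = 5.85
  Use of theme 97 × 0.15 = 14.55
Sum = 89.855
89.855 ≥ 82 → Exemplary

Exemplary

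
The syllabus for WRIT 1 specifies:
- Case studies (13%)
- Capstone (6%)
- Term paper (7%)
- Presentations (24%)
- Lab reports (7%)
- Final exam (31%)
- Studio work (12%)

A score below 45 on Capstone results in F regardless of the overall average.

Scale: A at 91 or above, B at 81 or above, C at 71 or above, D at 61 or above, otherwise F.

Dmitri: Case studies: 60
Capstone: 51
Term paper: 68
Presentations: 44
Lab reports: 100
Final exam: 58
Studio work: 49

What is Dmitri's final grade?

Capstone score 51 ≥ 45: minimum met.
Weighted total:
  Case studies 60 × 0.13 = 7.8
  Capstone 51 × 0.06 = 3.06
  Term paper 68 × 0.07 = 4.76
  Presentations 44 × 0.24 = 10.56
  Lab reports 100 × 0.07 = 7
  Final exam 58 × 0.31 = 17.98
  Studio work 49 × 0.12 = 5.88
Sum = 57.04
57.04 < 61 → F

F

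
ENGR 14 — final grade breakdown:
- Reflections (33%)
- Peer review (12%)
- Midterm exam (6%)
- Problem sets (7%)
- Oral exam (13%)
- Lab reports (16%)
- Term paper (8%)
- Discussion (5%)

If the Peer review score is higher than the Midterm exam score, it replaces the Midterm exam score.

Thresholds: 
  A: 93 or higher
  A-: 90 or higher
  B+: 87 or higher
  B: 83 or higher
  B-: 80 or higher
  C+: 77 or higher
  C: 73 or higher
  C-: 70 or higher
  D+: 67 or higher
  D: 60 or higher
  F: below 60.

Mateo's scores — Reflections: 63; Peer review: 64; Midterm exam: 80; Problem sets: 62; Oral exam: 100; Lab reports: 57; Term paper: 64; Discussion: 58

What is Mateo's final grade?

D+

Peer review (64) ≤ Midterm exam (80), so Midterm exam stays at 80.
Weighted total:
  Reflections 63 × 0.33 = 20.79
  Peer review 64 × 0.12 = 7.68
  Midterm exam 80 × 0.06 = 4.8
  Problem sets 62 × 0.07 = 4.34
  Oral exam 100 × 0.13 = 13
  Lab reports 57 × 0.16 = 9.12
  Term paper 64 × 0.08 = 5.12
  Discussion 58 × 0.05 = 2.9
Sum = 67.75
67.75 is ≥ 67 and < 70 → D+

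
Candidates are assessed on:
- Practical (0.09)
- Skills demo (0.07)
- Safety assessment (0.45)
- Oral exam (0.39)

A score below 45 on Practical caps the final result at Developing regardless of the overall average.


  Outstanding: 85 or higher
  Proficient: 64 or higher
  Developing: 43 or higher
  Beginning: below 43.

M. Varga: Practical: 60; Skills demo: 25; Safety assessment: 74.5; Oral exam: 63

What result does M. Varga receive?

Proficient

Practical score 60 ≥ 45: minimum met.
Weighted total:
  Practical 60 × 0.09 = 5.4
  Skills demo 25 × 0.07 = 1.75
  Safety assessment 74.5 × 0.45 = 33.525
  Oral exam 63 × 0.39 = 24.57
Sum = 65.245
65.245 is ≥ 64 and < 85 → Proficient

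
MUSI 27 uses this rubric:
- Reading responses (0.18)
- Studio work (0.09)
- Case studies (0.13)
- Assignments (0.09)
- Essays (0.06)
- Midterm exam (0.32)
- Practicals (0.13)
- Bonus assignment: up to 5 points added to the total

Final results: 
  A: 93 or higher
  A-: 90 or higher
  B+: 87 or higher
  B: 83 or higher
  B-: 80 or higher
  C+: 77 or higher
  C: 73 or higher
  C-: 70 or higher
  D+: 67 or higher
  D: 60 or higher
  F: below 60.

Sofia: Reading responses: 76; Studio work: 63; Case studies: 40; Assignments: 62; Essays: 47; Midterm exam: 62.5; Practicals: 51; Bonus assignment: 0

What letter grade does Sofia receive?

F

Weighted total:
  Reading responses 76 × 0.18 = 13.68
  Studio work 63 × 0.09 = 5.67
  Case studies 40 × 0.13 = 5.2
  Assignments 62 × 0.09 = 5.58
  Essays 47 × 0.06 = 2.82
  Midterm exam 62.5 × 0.32 = 20
  Practicals 51 × 0.13 = 6.63
Sum = 59.58
Bonus assignment: 59.58 + 0 = 59.58
59.58 < 60 → F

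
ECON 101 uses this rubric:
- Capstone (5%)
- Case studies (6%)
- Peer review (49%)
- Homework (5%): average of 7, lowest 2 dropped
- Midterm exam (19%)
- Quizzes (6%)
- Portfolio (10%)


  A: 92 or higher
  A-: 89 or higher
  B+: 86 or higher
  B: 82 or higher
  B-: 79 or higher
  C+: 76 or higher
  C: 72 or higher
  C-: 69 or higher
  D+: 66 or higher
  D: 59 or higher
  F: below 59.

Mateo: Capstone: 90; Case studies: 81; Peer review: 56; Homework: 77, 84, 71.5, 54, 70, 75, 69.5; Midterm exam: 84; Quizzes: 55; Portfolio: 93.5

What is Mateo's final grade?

C-

Homework: drop 54, 69.5 → average of remaining 5 = 377.5/5 = 75.5
Weighted total:
  Capstone 90 × 0.05 = 4.5
  Case studies 81 × 0.06 = 4.86
  Peer review 56 × 0.49 = 27.44
  Homework 75.5 × 0.05 = 3.775
  Midterm exam 84 × 0.19 = 15.96
  Quizzes 55 × 0.06 = 3.3
  Portfolio 93.5 × 0.1 = 9.35
Sum = 69.185
69.185 is ≥ 69 and < 72 → C-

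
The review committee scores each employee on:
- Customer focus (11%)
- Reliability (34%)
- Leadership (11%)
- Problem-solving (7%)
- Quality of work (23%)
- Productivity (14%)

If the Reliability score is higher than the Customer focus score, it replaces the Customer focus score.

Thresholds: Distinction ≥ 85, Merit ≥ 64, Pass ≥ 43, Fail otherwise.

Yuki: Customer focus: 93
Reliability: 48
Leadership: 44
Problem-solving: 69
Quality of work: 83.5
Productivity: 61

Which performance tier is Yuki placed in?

Pass

Reliability (48) ≤ Customer focus (93), so Customer focus stays at 93.
Weighted total:
  Customer focus 93 × 0.11 = 10.23
  Reliability 48 × 0.34 = 16.32
  Leadership 44 × 0.11 = 4.84
  Problem-solving 69 × 0.07 = 4.83
  Quality of work 83.5 × 0.23 = 19.205
  Productivity 61 × 0.14 = 8.54
Sum = 63.965
63.965 is ≥ 43 and < 64 → Pass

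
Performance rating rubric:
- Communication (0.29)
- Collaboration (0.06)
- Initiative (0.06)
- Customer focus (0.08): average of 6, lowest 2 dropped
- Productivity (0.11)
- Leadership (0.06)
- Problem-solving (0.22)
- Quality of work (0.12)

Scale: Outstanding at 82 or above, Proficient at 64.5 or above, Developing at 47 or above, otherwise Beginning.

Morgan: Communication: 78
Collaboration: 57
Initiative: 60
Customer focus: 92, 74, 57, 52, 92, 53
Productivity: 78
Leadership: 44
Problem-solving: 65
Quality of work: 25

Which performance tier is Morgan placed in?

Developing

Customer focus: drop 52, 53 → average of remaining 4 = 315/4 = 78.75
Weighted total:
  Communication 78 × 0.29 = 22.62
  Collaboration 57 × 0.06 = 3.42
  Initiative 60 × 0.06 = 3.6
  Customer focus 78.75 × 0.08 = 6.3
  Productivity 78 × 0.11 = 8.58
  Leadership 44 × 0.06 = 2.64
  Problem-solving 65 × 0.22 = 14.3
  Quality of work 25 × 0.12 = 3
Sum = 64.46
64.46 is ≥ 47 and < 64.5 → Developing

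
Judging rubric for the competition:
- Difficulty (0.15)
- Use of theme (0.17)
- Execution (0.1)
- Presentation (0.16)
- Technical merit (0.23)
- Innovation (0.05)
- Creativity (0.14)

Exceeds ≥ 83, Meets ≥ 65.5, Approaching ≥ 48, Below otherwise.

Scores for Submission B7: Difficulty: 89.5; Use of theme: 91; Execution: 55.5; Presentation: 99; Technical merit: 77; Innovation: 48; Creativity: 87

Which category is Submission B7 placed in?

Meets

Weighted total:
  Difficulty 89.5 × 0.15 = 13.425
  Use of theme 91 × 0.17 = 15.47
  Execution 55.5 × 0.1 = 5.55
  Presentation 99 × 0.16 = 15.84
  Technical merit 77 × 0.23 = 17.71
  Innovation 48 × 0.05 = 2.4
  Creativity 87 × 0.14 = 12.18
Sum = 82.575
82.575 is ≥ 65.5 and < 83 → Meets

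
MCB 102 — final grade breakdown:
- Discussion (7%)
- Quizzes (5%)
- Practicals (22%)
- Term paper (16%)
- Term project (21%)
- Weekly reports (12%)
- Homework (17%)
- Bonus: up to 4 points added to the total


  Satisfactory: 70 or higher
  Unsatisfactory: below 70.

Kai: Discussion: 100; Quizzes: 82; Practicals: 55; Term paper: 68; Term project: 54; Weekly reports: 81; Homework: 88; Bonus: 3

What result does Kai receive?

Satisfactory

Weighted total:
  Discussion 100 × 0.07 = 7
  Quizzes 82 × 0.05 = 4.1
  Practicals 55 × 0.22 = 12.1
  Term paper 68 × 0.16 = 10.88
  Term project 54 × 0.21 = 11.34
  Weekly reports 81 × 0.12 = 9.72
  Homework 88 × 0.17 = 14.96
Sum = 70.1
Bonus: 70.1 + 3 = 73.1
73.1 ≥ 70 → Satisfactory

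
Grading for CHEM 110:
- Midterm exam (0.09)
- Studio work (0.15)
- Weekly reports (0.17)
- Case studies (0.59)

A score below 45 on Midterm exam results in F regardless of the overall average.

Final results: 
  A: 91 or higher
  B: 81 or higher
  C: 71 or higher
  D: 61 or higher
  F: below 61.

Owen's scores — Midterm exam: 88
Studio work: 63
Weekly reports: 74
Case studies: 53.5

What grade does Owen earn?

D

Midterm exam score 88 ≥ 45: minimum met.
Weighted total:
  Midterm exam 88 × 0.09 = 7.92
  Studio work 63 × 0.15 = 9.45
  Weekly reports 74 × 0.17 = 12.58
  Case studies 53.5 × 0.59 = 31.565
Sum = 61.515
61.515 is ≥ 61 and < 71 → D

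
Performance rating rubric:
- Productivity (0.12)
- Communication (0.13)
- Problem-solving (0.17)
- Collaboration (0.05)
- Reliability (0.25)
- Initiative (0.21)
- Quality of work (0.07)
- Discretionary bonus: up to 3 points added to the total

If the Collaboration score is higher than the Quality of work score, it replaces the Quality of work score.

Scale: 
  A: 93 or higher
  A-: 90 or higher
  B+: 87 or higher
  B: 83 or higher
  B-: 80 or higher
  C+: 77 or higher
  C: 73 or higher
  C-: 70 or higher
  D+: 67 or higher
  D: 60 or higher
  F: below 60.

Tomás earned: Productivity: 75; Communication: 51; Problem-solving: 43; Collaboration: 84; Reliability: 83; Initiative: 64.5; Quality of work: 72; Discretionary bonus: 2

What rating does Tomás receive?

Collaboration (84) > Quality of work (72), so Quality of work counts as 84.
Weighted total:
  Productivity 75 × 0.12 = 9
  Communication 51 × 0.13 = 6.63
  Problem-solving 43 × 0.17 = 7.31
  Collaboration 84 × 0.05 = 4.2
  Reliability 83 × 0.25 = 20.75
  Initiative 64.5 × 0.21 = 13.545
  Quality of work 84 × 0.07 = 5.88
Sum = 67.315
Discretionary bonus: 67.315 + 2 = 69.315
69.315 is ≥ 67 and < 70 → D+

D+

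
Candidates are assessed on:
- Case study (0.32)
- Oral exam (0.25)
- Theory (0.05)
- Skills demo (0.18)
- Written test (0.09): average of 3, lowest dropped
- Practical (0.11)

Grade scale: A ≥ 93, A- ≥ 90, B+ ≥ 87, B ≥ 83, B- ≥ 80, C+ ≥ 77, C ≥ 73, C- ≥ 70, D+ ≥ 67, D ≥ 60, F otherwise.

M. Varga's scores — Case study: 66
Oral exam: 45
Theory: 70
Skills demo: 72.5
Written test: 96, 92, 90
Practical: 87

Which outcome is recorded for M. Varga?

Written test: drop 90 → average of remaining 2 = 188/2 = 94
Weighted total:
  Case study 66 × 0.32 = 21.12
  Oral exam 45 × 0.25 = 11.25
  Theory 70 × 0.05 = 3.5
  Skills demo 72.5 × 0.18 = 13.05
  Written test 94 × 0.09 = 8.46
  Practical 87 × 0.11 = 9.57
Sum = 66.95
66.95 is ≥ 60 and < 67 → D

D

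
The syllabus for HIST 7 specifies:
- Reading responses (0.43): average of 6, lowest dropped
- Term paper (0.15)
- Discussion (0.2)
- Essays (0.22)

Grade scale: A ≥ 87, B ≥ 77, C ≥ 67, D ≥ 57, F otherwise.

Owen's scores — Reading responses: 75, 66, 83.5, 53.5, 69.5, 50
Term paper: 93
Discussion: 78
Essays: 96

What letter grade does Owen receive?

B

Reading responses: drop 50 → average of remaining 5 = 347.5/5 = 69.5
Weighted total:
  Reading responses 69.5 × 0.43 = 29.885
  Term paper 93 × 0.15 = 13.95
  Discussion 78 × 0.2 = 15.6
  Essays 96 × 0.22 = 21.12
Sum = 80.555
80.555 is ≥ 77 and < 87 → B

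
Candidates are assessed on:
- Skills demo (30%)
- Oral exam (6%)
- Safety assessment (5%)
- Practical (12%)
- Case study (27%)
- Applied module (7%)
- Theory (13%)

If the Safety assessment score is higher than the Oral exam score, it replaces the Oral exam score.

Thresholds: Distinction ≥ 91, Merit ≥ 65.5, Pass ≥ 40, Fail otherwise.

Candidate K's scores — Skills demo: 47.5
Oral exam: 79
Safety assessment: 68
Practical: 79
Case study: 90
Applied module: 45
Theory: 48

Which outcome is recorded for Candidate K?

Merit

Safety assessment (68) ≤ Oral exam (79), so Oral exam stays at 79.
Weighted total:
  Skills demo 47.5 × 0.3 = 14.25
  Oral exam 79 × 0.06 = 4.74
  Safety assessment 68 × 0.05 = 3.4
  Practical 79 × 0.12 = 9.48
  Case study 90 × 0.27 = 24.3
  Applied module 45 × 0.07 = 3.15
  Theory 48 × 0.13 = 6.24
Sum = 65.56
65.56 is ≥ 65.5 and < 91 → Merit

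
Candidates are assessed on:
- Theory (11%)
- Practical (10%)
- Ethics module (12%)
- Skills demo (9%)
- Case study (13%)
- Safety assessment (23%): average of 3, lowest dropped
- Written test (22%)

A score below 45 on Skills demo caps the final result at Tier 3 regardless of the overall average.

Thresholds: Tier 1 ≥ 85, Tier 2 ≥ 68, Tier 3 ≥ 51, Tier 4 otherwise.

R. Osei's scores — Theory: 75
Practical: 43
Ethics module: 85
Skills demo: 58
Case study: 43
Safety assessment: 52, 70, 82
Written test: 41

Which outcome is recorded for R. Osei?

Safety assessment: drop 52 → average of remaining 2 = 152/2 = 76
Skills demo score 58 ≥ 45: minimum met.
Weighted total:
  Theory 75 × 0.11 = 8.25
  Practical 43 × 0.1 = 4.3
  Ethics module 85 × 0.12 = 10.2
  Skills demo 58 × 0.09 = 5.22
  Case study 43 × 0.13 = 5.59
  Safety assessment 76 × 0.23 = 17.48
  Written test 41 × 0.22 = 9.02
Sum = 60.06
60.06 is ≥ 51 and < 68 → Tier 3

Tier 3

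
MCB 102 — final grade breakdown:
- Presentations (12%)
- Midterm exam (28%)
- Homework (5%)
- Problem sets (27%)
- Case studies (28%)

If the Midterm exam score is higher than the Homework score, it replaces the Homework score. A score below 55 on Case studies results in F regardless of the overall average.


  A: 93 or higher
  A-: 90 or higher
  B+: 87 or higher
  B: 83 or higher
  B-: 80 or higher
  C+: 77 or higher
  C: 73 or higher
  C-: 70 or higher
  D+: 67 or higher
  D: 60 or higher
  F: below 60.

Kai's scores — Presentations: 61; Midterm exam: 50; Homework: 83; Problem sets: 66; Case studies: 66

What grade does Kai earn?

Midterm exam (50) ≤ Homework (83), so Homework stays at 83.
Case studies score 66 ≥ 55: minimum met.
Weighted total:
  Presentations 61 × 0.12 = 7.32
  Midterm exam 50 × 0.28 = 14
  Homework 83 × 0.05 = 4.15
  Problem sets 66 × 0.27 = 17.82
  Case studies 66 × 0.28 = 18.48
Sum = 61.77
61.77 is ≥ 60 and < 67 → D

D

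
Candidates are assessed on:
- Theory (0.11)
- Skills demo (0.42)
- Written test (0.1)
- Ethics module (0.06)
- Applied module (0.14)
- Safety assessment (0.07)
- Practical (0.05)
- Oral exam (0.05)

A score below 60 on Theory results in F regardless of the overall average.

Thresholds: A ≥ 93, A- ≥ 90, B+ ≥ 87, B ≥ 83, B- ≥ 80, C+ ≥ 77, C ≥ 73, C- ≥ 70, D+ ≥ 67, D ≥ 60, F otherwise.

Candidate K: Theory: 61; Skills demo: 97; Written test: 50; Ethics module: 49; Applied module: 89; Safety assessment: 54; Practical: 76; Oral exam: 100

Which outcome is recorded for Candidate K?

Theory score 61 ≥ 60: minimum met.
Weighted total:
  Theory 61 × 0.11 = 6.71
  Skills demo 97 × 0.42 = 40.74
  Written test 50 × 0.1 = 5
  Ethics module 49 × 0.06 = 2.94
  Applied module 89 × 0.14 = 12.46
  Safety assessment 54 × 0.07 = 3.78
  Practical 76 × 0.05 = 3.8
  Oral exam 100 × 0.05 = 5
Sum = 80.43
80.43 is ≥ 80 and < 83 → B-

B-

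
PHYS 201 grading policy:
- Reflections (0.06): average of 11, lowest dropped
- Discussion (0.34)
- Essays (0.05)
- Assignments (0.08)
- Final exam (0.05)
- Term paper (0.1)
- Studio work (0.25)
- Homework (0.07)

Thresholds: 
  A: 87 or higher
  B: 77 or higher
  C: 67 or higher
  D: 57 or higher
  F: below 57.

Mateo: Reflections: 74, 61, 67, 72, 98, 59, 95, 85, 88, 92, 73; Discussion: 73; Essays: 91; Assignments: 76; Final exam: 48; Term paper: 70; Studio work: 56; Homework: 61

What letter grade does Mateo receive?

C

Reflections: drop 59 → average of remaining 10 = 805/10 = 80.5
Weighted total:
  Reflections 80.5 × 0.06 = 4.83
  Discussion 73 × 0.34 = 24.82
  Essays 91 × 0.05 = 4.55
  Assignments 76 × 0.08 = 6.08
  Final exam 48 × 0.05 = 2.4
  Term paper 70 × 0.1 = 7
  Studio work 56 × 0.25 = 14
  Homework 61 × 0.07 = 4.27
Sum = 67.95
67.95 is ≥ 67 and < 77 → C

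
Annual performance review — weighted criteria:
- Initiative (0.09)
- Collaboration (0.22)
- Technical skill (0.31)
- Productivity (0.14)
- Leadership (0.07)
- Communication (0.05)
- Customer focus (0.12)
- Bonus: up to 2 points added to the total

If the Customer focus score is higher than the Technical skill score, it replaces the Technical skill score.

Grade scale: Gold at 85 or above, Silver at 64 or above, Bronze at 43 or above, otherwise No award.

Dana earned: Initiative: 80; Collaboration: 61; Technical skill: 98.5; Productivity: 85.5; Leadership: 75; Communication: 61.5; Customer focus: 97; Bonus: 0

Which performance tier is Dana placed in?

Silver

Customer focus (97) ≤ Technical skill (98.5), so Technical skill stays at 98.5.
Weighted total:
  Initiative 80 × 0.09 = 7.2
  Collaboration 61 × 0.22 = 13.42
  Technical skill 98.5 × 0.31 = 30.535
  Productivity 85.5 × 0.14 = 11.97
  Leadership 75 × 0.07 = 5.25
  Communication 61.5 × 0.05 = 3.075
  Customer focus 97 × 0.12 = 11.64
Sum = 83.09
Bonus: 83.09 + 0 = 83.09
83.09 is ≥ 64 and < 85 → Silver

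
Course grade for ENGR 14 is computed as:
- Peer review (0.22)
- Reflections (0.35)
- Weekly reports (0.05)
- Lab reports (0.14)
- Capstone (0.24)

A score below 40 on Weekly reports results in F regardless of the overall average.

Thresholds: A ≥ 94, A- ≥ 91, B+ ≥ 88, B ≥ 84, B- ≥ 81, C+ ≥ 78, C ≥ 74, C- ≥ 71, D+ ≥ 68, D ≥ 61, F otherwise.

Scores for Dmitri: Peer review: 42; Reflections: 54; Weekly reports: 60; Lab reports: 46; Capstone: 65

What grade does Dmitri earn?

Weekly reports score 60 ≥ 40: minimum met.
Weighted total:
  Peer review 42 × 0.22 = 9.24
  Reflections 54 × 0.35 = 18.9
  Weekly reports 60 × 0.05 = 3
  Lab reports 46 × 0.14 = 6.44
  Capstone 65 × 0.24 = 15.6
Sum = 53.18
53.18 < 61 → F

F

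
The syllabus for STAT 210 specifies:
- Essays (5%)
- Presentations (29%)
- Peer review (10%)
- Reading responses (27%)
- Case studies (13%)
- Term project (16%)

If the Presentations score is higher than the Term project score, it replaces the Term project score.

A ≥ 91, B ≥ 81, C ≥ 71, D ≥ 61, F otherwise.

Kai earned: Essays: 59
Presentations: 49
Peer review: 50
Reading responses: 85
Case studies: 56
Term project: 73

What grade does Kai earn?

D

Presentations (49) ≤ Term project (73), so Term project stays at 73.
Weighted total:
  Essays 59 × 0.05 = 2.95
  Presentations 49 × 0.29 = 14.21
  Peer review 50 × 0.1 = 5
  Reading responses 85 × 0.27 = 22.95
  Case studies 56 × 0.13 = 7.28
  Term project 73 × 0.16 = 11.68
Sum = 64.07
64.07 is ≥ 61 and < 71 → D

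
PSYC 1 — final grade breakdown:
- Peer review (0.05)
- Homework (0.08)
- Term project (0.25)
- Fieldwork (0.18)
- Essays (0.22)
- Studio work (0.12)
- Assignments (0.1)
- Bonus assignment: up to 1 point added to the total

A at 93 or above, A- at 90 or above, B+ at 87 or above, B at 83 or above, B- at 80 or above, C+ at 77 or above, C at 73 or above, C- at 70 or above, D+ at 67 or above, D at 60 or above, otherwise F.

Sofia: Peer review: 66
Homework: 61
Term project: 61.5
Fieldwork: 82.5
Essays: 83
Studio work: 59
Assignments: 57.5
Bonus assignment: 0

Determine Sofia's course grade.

D+

Weighted total:
  Peer review 66 × 0.05 = 3.3
  Homework 61 × 0.08 = 4.88
  Term project 61.5 × 0.25 = 15.375
  Fieldwork 82.5 × 0.18 = 14.85
  Essays 83 × 0.22 = 18.26
  Studio work 59 × 0.12 = 7.08
  Assignments 57.5 × 0.1 = 5.75
Sum = 69.495
Bonus assignment: 69.495 + 0 = 69.495
69.495 is ≥ 67 and < 70 → D+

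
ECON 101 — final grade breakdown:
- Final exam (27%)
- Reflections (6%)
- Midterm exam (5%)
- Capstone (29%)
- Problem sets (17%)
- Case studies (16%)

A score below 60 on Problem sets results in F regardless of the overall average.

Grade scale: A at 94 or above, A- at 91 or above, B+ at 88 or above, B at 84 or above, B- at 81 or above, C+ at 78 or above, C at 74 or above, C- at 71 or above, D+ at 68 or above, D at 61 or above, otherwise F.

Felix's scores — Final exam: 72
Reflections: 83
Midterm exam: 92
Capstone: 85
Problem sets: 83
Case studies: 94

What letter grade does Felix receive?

B-

Problem sets score 83 ≥ 60: minimum met.
Weighted total:
  Final exam 72 × 0.27 = 19.44
  Reflections 83 × 0.06 = 4.98
  Midterm exam 92 × 0.05 = 4.6
  Capstone 85 × 0.29 = 24.65
  Problem sets 83 × 0.17 = 14.11
  Case studies 94 × 0.16 = 15.04
Sum = 82.82
82.82 is ≥ 81 and < 84 → B-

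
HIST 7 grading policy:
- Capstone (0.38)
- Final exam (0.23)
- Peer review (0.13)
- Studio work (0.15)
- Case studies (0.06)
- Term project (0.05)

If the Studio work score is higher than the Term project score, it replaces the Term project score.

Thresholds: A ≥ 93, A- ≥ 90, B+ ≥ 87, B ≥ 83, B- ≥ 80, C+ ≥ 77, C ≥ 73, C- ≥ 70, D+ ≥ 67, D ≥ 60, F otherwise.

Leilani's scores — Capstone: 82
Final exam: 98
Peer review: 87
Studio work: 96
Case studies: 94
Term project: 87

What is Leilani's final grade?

Studio work (96) > Term project (87), so Term project counts as 96.
Weighted total:
  Capstone 82 × 0.38 = 31.16
  Final exam 98 × 0.23 = 22.54
  Peer review 87 × 0.13 = 11.31
  Studio work 96 × 0.15 = 14.4
  Case studies 94 × 0.06 = 5.64
  Term project 96 × 0.05 = 4.8
Sum = 89.85
89.85 is ≥ 87 and < 90 → B+

B+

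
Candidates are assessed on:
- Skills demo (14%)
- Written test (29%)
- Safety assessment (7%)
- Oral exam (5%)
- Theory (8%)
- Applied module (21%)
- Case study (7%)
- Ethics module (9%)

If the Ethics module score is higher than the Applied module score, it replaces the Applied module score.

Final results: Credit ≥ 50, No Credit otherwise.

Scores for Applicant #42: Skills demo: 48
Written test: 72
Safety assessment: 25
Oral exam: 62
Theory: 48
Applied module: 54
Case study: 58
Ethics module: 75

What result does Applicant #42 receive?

Ethics module (75) > Applied module (54), so Applied module counts as 75.
Weighted total:
  Skills demo 48 × 0.14 = 6.72
  Written test 72 × 0.29 = 20.88
  Safety assessment 25 × 0.07 = 1.75
  Oral exam 62 × 0.05 = 3.1
  Theory 48 × 0.08 = 3.84
  Applied module 75 × 0.21 = 15.75
  Case study 58 × 0.07 = 4.06
  Ethics module 75 × 0.09 = 6.75
Sum = 62.85
62.85 ≥ 50 → Credit

Credit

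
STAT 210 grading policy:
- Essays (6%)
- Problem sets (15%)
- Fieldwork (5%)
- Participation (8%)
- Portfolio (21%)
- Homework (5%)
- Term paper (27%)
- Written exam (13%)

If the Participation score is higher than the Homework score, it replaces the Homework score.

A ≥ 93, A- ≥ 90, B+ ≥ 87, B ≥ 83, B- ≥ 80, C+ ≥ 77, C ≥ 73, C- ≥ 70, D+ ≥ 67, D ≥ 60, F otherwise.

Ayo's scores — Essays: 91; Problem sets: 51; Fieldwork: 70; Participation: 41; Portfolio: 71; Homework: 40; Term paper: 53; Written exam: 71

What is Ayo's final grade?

D

Participation (41) > Homework (40), so Homework counts as 41.
Weighted total:
  Essays 91 × 0.06 = 5.46
  Problem sets 51 × 0.15 = 7.65
  Fieldwork 70 × 0.05 = 3.5
  Participation 41 × 0.08 = 3.28
  Portfolio 71 × 0.21 = 14.91
  Homework 41 × 0.05 = 2.05
  Term paper 53 × 0.27 = 14.31
  Written exam 71 × 0.13 = 9.23
Sum = 60.39
60.39 is ≥ 60 and < 67 → D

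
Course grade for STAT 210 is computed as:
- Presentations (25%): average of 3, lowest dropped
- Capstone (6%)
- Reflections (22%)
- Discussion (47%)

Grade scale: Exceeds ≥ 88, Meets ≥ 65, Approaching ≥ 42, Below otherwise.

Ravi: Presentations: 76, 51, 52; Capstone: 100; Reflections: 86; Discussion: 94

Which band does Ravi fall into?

Meets

Presentations: drop 51 → average of remaining 2 = 128/2 = 64
Weighted total:
  Presentations 64 × 0.25 = 16
  Capstone 100 × 0.06 = 6
  Reflections 86 × 0.22 = 18.92
  Discussion 94 × 0.47 = 44.18
Sum = 85.1
85.1 is ≥ 65 and < 88 → Meets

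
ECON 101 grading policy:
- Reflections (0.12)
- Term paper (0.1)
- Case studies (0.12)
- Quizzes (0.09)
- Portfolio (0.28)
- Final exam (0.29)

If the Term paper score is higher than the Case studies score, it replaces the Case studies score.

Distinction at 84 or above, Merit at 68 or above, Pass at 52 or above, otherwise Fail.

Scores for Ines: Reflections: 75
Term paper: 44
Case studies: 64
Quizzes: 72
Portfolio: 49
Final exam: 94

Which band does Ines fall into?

Merit

Term paper (44) ≤ Case studies (64), so Case studies stays at 64.
Weighted total:
  Reflections 75 × 0.12 = 9
  Term paper 44 × 0.1 = 4.4
  Case studies 64 × 0.12 = 7.68
  Quizzes 72 × 0.09 = 6.48
  Portfolio 49 × 0.28 = 13.72
  Final exam 94 × 0.29 = 27.26
Sum = 68.54
68.54 is ≥ 68 and < 84 → Merit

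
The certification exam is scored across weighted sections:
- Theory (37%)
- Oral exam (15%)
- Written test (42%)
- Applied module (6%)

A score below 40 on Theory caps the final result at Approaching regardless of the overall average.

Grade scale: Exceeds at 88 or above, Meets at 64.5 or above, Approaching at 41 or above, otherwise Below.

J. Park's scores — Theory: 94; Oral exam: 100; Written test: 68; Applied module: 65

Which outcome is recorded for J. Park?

Meets

Theory score 94 ≥ 40: minimum met.
Weighted total:
  Theory 94 × 0.37 = 34.78
  Oral exam 100 × 0.15 = 15
  Written test 68 × 0.42 = 28.56
  Applied module 65 × 0.06 = 3.9
Sum = 82.24
82.24 is ≥ 64.5 and < 88 → Meets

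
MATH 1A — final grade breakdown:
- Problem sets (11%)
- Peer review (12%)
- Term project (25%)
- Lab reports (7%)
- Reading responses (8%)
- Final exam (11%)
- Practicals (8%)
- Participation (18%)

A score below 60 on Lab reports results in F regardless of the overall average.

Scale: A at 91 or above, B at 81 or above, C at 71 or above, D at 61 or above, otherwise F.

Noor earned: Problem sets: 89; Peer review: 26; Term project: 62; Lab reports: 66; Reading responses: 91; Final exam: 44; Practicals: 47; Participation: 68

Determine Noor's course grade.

Lab reports score 66 ≥ 60: minimum met.
Weighted total:
  Problem sets 89 × 0.11 = 9.79
  Peer review 26 × 0.12 = 3.12
  Term project 62 × 0.25 = 15.5
  Lab reports 66 × 0.07 = 4.62
  Reading responses 91 × 0.08 = 7.28
  Final exam 44 × 0.11 = 4.84
  Practicals 47 × 0.08 = 3.76
  Participation 68 × 0.18 = 12.24
Sum = 61.15
61.15 is ≥ 61 and < 71 → D

D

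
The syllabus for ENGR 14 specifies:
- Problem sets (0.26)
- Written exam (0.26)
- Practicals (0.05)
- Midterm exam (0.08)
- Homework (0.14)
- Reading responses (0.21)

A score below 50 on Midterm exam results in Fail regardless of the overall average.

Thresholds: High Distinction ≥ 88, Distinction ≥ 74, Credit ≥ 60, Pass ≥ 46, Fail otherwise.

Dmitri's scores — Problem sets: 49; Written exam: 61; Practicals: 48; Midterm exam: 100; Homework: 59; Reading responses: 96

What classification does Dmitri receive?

Midterm exam score 100 ≥ 50: minimum met.
Weighted total:
  Problem sets 49 × 0.26 = 12.74
  Written exam 61 × 0.26 = 15.86
  Practicals 48 × 0.05 = 2.4
  Midterm exam 100 × 0.08 = 8
  Homework 59 × 0.14 = 8.26
  Reading responses 96 × 0.21 = 20.16
Sum = 67.42
67.42 is ≥ 60 and < 74 → Credit

Credit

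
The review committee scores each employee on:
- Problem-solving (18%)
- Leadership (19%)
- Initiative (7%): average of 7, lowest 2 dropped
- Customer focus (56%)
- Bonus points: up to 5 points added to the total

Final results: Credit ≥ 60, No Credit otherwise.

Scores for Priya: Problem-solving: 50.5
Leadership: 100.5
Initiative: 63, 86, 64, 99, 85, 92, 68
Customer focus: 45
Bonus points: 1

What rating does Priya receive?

Initiative: drop 63, 64 → average of remaining 5 = 430/5 = 86
Weighted total:
  Problem-solving 50.5 × 0.18 = 9.09
  Leadership 100.5 × 0.19 = 19.095
  Initiative 86 × 0.07 = 6.02
  Customer focus 45 × 0.56 = 25.2
Sum = 59.405
Bonus points: 59.405 + 1 = 60.405
60.405 ≥ 60 → Credit

Credit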